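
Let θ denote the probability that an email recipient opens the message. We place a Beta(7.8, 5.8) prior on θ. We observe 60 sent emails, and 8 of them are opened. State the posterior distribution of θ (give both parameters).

Posterior: Beta(15.8, 57.8)

Observing 8 successes and 52 failures updates Beta(7.8, 5.8) by adding the success and failure counts to the two shape parameters: α = 7.8+8 = 15.8, β = 5.8+52 = 57.8.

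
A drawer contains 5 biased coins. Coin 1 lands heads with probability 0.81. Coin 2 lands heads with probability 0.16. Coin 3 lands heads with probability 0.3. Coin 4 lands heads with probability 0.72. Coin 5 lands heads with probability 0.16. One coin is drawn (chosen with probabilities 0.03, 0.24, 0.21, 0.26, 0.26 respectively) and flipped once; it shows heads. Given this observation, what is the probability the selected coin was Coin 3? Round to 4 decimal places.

Tabulate prior·likelihood by source: [1] prior 0.03, lik 0.81, product 0.02430; [2] prior 0.24, lik 0.16, product 0.03840; [3] prior 0.21, lik 0.3, product 0.06300; [4] prior 0.26, lik 0.72, product 0.1872; [5] prior 0.26, lik 0.16, product 0.04160.
Normalizing constant = 0.35450; the posterior for Coin 3 is its product over the sum, 0.06300/0.35450 = 0.1777.

Posterior probability ≈ 0.1777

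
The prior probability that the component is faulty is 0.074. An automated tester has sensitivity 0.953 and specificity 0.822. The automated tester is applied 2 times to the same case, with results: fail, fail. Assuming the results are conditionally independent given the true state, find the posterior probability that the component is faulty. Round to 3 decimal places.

Let H be the event that the component is faulty; start with P(H) = 0.074. P('fail'|H) = 0.953, P('fail'|¬H) = 0.178.
Update on result 1 ('fail'): P(H) ← 0.953·0.0740 / (0.953·0.0740 + 0.178·0.9260) = 0.070522/0.23535 = 0.2996.
Update on result 2 ('fail'): P(H) ← 0.953·0.2996 / (0.953·0.2996 + 0.178·0.7004) = 0.28556/0.41023 = 0.6961.

Posterior P(H) ≈ 0.696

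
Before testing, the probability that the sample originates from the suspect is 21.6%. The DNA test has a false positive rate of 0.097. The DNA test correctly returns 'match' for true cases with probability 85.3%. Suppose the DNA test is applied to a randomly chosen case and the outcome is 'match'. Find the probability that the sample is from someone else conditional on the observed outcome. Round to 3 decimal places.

P(¬H | E) ≈ 0.292

Write H for 'the sample originates from the suspect'. Prior odds H:¬H = 0.216/0.784 = 0.27551. For the 'match' outcome, the likelihood ratio is 0.853/0.097 = 8.7938.
Posterior odds = 0.27551 × 8.7938 = 2.4228, so P(H|E) = 2.4228/(1+2.4228) = 0.708. Then P(¬H|E) = 1 − 0.708 = 0.292.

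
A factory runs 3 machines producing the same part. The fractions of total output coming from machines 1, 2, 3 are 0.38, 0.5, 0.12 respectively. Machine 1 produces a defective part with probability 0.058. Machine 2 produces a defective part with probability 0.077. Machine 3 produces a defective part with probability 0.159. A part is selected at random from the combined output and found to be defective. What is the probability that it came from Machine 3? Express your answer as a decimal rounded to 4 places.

Posterior probability ≈ 0.2396

Tabulate prior·likelihood by source: [1] prior 0.38, lik 0.058, product 0.02204; [2] prior 0.5, lik 0.077, product 0.03850; [3] prior 0.12, lik 0.159, product 0.01908.
Normalizing constant = 0.079620; the posterior for Machine 3 is its product over the sum, 0.01908/0.079620 = 0.2396.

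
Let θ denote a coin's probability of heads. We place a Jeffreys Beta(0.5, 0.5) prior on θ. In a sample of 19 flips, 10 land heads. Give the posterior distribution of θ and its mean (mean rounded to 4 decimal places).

The binomial likelihood is conjugate to the Beta prior: with 10 successes and 9 failures, the posterior is Beta(0.5+10, 0.5+9) = Beta(10.5, 9.5).
E[θ | data] = 10.5/(10.5+9.5) = 0.5250.

Posterior: Beta(10.5, 9.5); mean ≈ 0.5250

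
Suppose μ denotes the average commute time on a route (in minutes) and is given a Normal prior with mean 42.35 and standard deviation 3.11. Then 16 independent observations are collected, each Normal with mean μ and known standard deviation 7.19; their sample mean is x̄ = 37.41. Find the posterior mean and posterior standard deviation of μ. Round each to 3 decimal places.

Posterior mean ≈ 38.647; posterior SD ≈ 1.556

With known σ, the Normal prior is conjugate. Weight on the data is w = (n/σ²)/(n/σ² + 1/τ₀²) = 0.309501/(0.309501+0.103390) = 0.74959.
Posterior mean = w·x̄ + (1−w)·μ₀ = 0.74959·37.41 + 0.25041·42.35 = 38.647. Posterior variance = 1/(0.309501+0.103390) = 2.42195, so SD = 1.556.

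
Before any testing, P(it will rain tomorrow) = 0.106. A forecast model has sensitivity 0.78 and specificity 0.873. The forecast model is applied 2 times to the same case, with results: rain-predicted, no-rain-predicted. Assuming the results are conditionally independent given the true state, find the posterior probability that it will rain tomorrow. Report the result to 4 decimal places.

Posterior P(H) ≈ 0.1551

Let H be the event that it will rain tomorrow; start with P(H) = 0.106. P('rain-predicted'|H) = 0.78, P('rain-predicted'|¬H) = 0.127.
Update on result 1 ('rain-predicted'): P(H) ← 0.78·0.1060 / (0.78·0.1060 + 0.127·0.8940) = 0.082680/0.19622 = 0.4214.
Update on result 2 ('no-rain-predicted'): P(H) ← 0.22·0.4214 / (0.22·0.4214 + 0.873·0.5786) = 0.092701/0.59785 = 0.1551.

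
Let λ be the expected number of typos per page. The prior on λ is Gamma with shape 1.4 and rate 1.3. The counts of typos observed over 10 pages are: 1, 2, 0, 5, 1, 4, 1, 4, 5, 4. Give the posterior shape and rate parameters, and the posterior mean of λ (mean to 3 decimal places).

Posterior: Gamma(shape=28.4, rate=11.3); mean ≈ 2.513

Total count ∑xᵢ = 27 over n = 10 pages.
Gamma is conjugate to the Poisson likelihood: posterior is Gamma(shape = 1.4+27 = 28.4, rate = 1.3+10 = 11.3).
E[λ | data] = 28.4/11.3 = 2.513.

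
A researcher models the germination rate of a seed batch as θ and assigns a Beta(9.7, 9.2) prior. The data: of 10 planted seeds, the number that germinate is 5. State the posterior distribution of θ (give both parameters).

Posterior: Beta(14.7, 14.2)

The binomial likelihood is conjugate to the Beta prior: with 5 successes and 5 failures, the posterior is Beta(9.7+5, 9.2+5) = Beta(14.7, 14.2).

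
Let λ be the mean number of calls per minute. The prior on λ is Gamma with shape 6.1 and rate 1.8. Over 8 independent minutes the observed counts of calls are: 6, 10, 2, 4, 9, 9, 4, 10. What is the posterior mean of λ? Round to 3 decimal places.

Posterior mean ≈ 6.133

Total count ∑xᵢ = 54 over n = 8 minutes.
Gamma is conjugate to the Poisson likelihood: posterior is Gamma(shape = 6.1+54 = 60.1, rate = 1.8+8 = 9.8).
Posterior mean = shape/rate = 60.1/9.8 = 6.133.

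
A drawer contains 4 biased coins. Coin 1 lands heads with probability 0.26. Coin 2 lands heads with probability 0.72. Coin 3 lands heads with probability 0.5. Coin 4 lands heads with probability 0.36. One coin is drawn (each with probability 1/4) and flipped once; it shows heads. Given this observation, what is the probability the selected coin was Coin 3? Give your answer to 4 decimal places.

Posterior probability ≈ 0.2717

Tabulate prior·likelihood by source: [1] prior 0.25, lik 0.26, product 0.06500; [2] prior 0.25, lik 0.72, product 0.1800; [3] prior 0.25, lik 0.5, product 0.1250; [4] prior 0.25, lik 0.36, product 0.09000.
Normalizing constant = 0.46000; the posterior for Coin 3 is its product over the sum, 0.1250/0.46000 = 0.2717.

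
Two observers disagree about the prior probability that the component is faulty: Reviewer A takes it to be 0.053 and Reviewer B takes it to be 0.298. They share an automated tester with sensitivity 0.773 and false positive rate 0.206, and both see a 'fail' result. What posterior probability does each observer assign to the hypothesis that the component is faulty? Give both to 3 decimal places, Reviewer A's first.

Reviewer A: 0.174; Reviewer B: 0.614

P('+'|H) = 0.773, P('+'|¬H) = 0.206.
Reviewer A: numerator 0.773·0.053 = 0.040969; evidence = 0.040969+0.206·0.947 = 0.23605; posterior = 0.174.
Reviewer B: numerator 0.773·0.298 = 0.23035; evidence = 0.23035+0.206·0.702 = 0.37497; posterior = 0.614.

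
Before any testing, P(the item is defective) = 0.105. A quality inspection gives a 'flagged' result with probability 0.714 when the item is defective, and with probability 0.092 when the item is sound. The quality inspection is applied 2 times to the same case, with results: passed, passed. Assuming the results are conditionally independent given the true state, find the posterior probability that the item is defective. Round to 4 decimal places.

Posterior P(H) ≈ 0.0115

Let H be the event that the item is defective; start with P(H) = 0.105. P('flagged'|H) = 0.714, P('flagged'|¬H) = 0.092.
Update on result 1 ('passed'): P(H) ← 0.286·0.1050 / (0.286·0.1050 + 0.908·0.8950) = 0.030030/0.84269 = 0.0356.
Update on result 2 ('passed'): P(H) ← 0.286·0.0356 / (0.286·0.0356 + 0.908·0.9644) = 0.010192/0.88583 = 0.0115.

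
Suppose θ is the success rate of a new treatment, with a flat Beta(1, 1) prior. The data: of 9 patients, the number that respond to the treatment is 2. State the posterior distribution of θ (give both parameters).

The binomial likelihood is conjugate to the Beta prior: with 2 successes and 7 failures, the posterior is Beta(1+2, 1+7) = Beta(3, 8).

Posterior: Beta(3, 8)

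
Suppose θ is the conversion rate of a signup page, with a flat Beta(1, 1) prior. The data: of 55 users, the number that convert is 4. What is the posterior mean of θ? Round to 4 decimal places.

Observing 4 successes and 51 failures updates Beta(1, 1) by adding the success and failure counts to the two shape parameters: α = 1+4 = 5, β = 1+51 = 52.
Posterior mean = α/(α+β) = 5/57 = 0.0877.

Posterior mean ≈ 0.0877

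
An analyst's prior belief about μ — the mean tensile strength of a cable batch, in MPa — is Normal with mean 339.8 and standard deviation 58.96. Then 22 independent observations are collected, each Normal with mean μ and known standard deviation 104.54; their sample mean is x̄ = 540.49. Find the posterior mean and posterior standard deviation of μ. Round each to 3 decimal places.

Posterior mean ≈ 515.397; posterior SD ≈ 20.848

Prior precision 1/τ₀² = 1/58.96² = 0.00028766; data precision n/σ² = 22/104.54² = 0.00201306.
Posterior precision = 0.00028766 + 0.00201306 = 0.00230073, giving posterior SD = 1/√0.00230073 = 20.848.
Posterior mean = (0.00028766·339.8 + 0.00201306·540.49) / 0.00230073 = 515.397.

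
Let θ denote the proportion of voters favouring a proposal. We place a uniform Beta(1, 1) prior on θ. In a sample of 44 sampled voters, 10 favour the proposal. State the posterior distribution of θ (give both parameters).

Posterior: Beta(11, 35)

The binomial likelihood is conjugate to the Beta prior: with 10 successes and 34 failures, the posterior is Beta(1+10, 1+34) = Beta(11, 35).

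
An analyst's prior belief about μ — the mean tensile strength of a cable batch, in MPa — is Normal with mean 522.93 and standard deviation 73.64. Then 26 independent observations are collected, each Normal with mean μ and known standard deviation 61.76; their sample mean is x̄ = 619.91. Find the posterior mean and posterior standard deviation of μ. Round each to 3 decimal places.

With known σ, the Normal prior is conjugate. Weight on the data is w = (n/σ²)/(n/σ² + 1/τ₀²) = 0.00681646/(0.00681646+0.00018440) = 0.97366.
Posterior mean = w·x̄ + (1−w)·μ₀ = 0.97366·619.91 + 0.026340·522.93 = 617.356. Posterior variance = 1/(0.00681646+0.00018440) = 142.840, so SD = 11.952.

Posterior mean ≈ 617.356; posterior SD ≈ 11.952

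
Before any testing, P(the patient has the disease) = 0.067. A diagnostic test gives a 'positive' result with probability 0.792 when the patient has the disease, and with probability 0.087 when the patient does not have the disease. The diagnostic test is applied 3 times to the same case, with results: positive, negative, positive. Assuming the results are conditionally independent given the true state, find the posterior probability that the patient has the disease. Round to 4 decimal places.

Posterior P(H) ≈ 0.5755

With H the event that the patient has the disease, the joint likelihood of the observed sequence is P(data|H) = 0.792·0.208·0.792 = 0.13047 and P(data|¬H) = 0.087·0.913·0.087 = 0.0069105.
Bayes: P(H|data) = 0.067·0.13047 / (0.067·0.13047 + 0.933·0.0069105) = 0.0087416/0.015189 = 0.5755.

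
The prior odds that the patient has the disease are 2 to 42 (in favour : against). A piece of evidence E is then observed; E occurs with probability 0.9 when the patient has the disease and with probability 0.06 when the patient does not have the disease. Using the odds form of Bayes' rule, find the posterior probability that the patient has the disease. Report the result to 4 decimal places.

Prior odds = 2/42 = 0.047619.
Likelihood ratio for E = 0.9/0.06 = 15.000.
Posterior odds = prior odds × LR = 0.71429.
Posterior probability = odds/(1+odds) = 0.71429/1.7143 = 0.4167.

Posterior probability ≈ 0.4167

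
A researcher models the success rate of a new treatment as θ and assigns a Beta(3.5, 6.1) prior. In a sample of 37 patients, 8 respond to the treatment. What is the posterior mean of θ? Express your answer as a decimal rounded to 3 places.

Posterior mean ≈ 0.247

The binomial likelihood is conjugate to the Beta prior: with 8 successes and 29 failures, the posterior is Beta(3.5+8, 6.1+29) = Beta(11.5, 35.1).
Posterior mean = α/(α+β) = 11.5/46.6 = 0.247.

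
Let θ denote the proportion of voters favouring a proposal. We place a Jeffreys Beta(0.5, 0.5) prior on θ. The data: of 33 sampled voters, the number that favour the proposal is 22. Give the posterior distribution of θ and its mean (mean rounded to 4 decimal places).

Posterior: Beta(22.5, 11.5); mean ≈ 0.6618

Observing 22 successes and 11 failures updates Beta(0.5, 0.5) by adding the success and failure counts to the two shape parameters: α = 0.5+22 = 22.5, β = 0.5+11 = 11.5.
E[θ | data] = 22.5/(22.5+11.5) = 0.6618.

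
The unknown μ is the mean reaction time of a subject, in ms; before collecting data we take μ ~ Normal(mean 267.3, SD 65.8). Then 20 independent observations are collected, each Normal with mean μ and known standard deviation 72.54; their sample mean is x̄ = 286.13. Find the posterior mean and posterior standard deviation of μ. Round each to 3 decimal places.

With known σ, the Normal prior is conjugate. Weight on the data is w = (n/σ²)/(n/σ² + 1/τ₀²) = 0.00380080/(0.00380080+0.00023097) = 0.94271.
Posterior mean = w·x̄ + (1−w)·μ₀ = 0.94271·286.13 + 0.057287·267.3 = 285.051. Posterior variance = 1/(0.00380080+0.00023097) = 248.030, so SD = 15.749.

Posterior mean ≈ 285.051; posterior SD ≈ 15.749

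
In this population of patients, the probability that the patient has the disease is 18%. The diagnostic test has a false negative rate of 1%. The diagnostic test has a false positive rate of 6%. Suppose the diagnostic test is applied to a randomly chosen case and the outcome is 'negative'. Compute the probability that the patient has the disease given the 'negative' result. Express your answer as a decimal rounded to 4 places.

Let H be the event that the patient has the disease. P(H) = 0.18, so P(¬H) = 0.82. With E the 'negative' result, P(E|H) = 0.01 and P(E|¬H) = 0.94.
P(E) = 0.01·0.18 + 0.94·0.82 = 0.0018000 + 0.77080 = 0.77260.
By Bayes' theorem, P(H|E) = 0.0018000 / 0.77260 = 0.0023.

P(H | E) ≈ 0.0023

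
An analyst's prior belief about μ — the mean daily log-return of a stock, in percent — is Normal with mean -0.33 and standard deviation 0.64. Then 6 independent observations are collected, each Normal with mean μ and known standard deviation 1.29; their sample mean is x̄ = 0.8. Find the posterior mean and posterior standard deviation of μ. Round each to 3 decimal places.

Posterior mean ≈ 0.344; posterior SD ≈ 0.407

Prior precision 1/τ₀² = 1/0.64² = 2.44141; data precision n/σ² = 6/1.29² = 3.60555.
Posterior precision = 2.44141 + 3.60555 = 6.04696, giving posterior SD = 1/√6.04696 = 0.407.
Posterior mean = (2.44141·-0.33 + 3.60555·0.8) / 6.04696 = 0.344.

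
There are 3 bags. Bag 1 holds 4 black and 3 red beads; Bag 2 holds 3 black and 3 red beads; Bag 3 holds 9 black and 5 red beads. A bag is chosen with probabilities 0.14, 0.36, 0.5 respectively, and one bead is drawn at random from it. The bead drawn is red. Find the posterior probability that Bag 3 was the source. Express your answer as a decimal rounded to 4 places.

P(red|Bag 1) = 0.4286; P(red|Bag 2) = 0.5; P(red|Bag 3) = 0.3571.
Prior × likelihood for each source: 0.14·0.4286=0.06000, 0.36·0.5=0.1800, 0.5·0.3571=0.1786. Summing gives P(red) = 0.41857.
P(Bag 3 | red) = 0.1786 / 0.41857 = 0.4266.

Posterior probability ≈ 0.4266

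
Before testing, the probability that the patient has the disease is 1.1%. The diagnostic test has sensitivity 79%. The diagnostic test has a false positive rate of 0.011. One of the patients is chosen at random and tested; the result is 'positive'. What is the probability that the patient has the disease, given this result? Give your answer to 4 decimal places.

P(H | E) ≈ 0.4441

Let H be the event that the patient has the disease. P(H) = 0.011, so P(¬H) = 0.989. With E the 'positive' result, P(E|H) = 0.79 and P(E|¬H) = 0.011.
P(E) = 0.79·0.011 + 0.011·0.989 = 0.0086900 + 0.010879 = 0.019569.
By Bayes' theorem, P(H|E) = 0.0086900 / 0.019569 = 0.4441.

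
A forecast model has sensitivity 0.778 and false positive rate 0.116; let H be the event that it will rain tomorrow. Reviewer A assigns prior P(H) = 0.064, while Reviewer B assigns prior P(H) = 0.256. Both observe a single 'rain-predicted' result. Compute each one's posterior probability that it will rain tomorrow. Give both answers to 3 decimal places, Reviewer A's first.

Reviewer A: 0.314; Reviewer B: 0.698

P('+'|H) = 0.778, P('+'|¬H) = 0.116.
Reviewer A: numerator 0.778·0.064 = 0.049792; evidence = 0.049792+0.116·0.936 = 0.15837; posterior = 0.314.
Reviewer B: numerator 0.778·0.256 = 0.19917; evidence = 0.19917+0.116·0.744 = 0.28547; posterior = 0.698.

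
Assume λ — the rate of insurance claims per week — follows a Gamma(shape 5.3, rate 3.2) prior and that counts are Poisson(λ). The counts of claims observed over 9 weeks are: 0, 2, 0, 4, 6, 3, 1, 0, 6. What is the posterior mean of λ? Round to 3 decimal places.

The Poisson likelihood adds the total count to the shape and the number of exposure periods to the rate. Here ∑xᵢ = 22 and n = 9, so shape 5.3→27.3 and rate 3.2→12.2.
E[λ | data] = 27.3/12.2 = 2.238.

Posterior mean ≈ 2.238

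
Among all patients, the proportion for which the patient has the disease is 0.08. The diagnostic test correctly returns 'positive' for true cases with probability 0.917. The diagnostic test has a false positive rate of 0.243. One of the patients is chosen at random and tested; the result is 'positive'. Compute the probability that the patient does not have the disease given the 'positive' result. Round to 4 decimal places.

Write H for 'the patient has the disease'. Prior odds H:¬H = 0.08/0.92 = 0.086957. For the 'positive' outcome, the likelihood ratio is 0.917/0.243 = 3.7737.
Posterior odds = 0.086957 × 3.7737 = 0.32814, so P(H|E) = 0.32814/(1+0.32814) = 0.2471. Then P(¬H|E) = 1 − 0.2471 = 0.7529.

P(¬H | E) ≈ 0.7529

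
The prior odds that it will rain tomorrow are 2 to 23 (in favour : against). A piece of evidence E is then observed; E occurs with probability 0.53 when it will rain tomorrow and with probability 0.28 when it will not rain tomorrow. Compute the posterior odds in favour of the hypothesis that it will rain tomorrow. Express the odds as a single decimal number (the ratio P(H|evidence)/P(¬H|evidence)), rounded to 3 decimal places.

Prior odds = 2/23 = 0.086957. In log-odds, ln(0.086957) = -2.4423.
Add log likelihood ratio: ln(1.8929) = 0.63809.
Posterior log-odds = -1.8043, so posterior odds = exp(-1.8043) = 0.16460.

Posterior odds ≈ 0.165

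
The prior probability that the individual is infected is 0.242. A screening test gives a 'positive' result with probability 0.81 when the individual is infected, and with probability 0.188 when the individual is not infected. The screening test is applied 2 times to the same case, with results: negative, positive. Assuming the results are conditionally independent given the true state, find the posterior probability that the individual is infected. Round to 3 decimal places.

With H the event that the individual is infected, the joint likelihood of the observed sequence is P(data|H) = 0.19·0.81 = 0.15390 and P(data|¬H) = 0.812·0.188 = 0.15266.
Bayes: P(H|data) = 0.242·0.15390 / (0.242·0.15390 + 0.758·0.15266) = 0.037244/0.15296 = 0.2435.

Posterior P(H) ≈ 0.243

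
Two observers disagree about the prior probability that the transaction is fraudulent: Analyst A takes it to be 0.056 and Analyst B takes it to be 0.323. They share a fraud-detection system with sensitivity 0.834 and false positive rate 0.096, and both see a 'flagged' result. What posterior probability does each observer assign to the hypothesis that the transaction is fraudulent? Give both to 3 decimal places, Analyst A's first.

The likelihood ratio for a 'flagged' result is 0.834/0.096 = 8.6875.
Analyst A: prior odds 0.056/0.944 = 0.059322; posterior odds 0.51536; posterior probability 0.340.
Analyst B: prior odds 0.323/0.677 = 0.47710; posterior odds 4.1448; posterior probability 0.806.

Analyst A: 0.340; Analyst B: 0.806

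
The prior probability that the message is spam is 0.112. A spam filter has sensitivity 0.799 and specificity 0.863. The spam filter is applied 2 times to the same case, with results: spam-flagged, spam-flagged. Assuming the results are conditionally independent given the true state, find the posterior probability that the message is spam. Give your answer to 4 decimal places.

Posterior P(H) ≈ 0.8110

With H the event that the message is spam, the joint likelihood of the observed sequence is P(data|H) = 0.799·0.799 = 0.63840 and P(data|¬H) = 0.137·0.137 = 0.018769.
Bayes: P(H|data) = 0.112·0.63840 / (0.112·0.63840 + 0.888·0.018769) = 0.071501/0.088168 = 0.8110.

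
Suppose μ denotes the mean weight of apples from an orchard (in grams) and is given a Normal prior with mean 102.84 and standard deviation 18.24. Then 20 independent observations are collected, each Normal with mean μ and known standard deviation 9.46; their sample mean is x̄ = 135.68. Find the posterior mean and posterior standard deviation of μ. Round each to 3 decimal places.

Prior precision 1/τ₀² = 1/18.24² = 0.00300573; data precision n/σ² = 20/9.46² = 0.223485.
Posterior precision = 0.00300573 + 0.223485 = 0.226490, giving posterior SD = 1/√0.226490 = 2.101.
Posterior mean = (0.00300573·102.84 + 0.223485·135.68) / 0.226490 = 135.244.

Posterior mean ≈ 135.244; posterior SD ≈ 2.101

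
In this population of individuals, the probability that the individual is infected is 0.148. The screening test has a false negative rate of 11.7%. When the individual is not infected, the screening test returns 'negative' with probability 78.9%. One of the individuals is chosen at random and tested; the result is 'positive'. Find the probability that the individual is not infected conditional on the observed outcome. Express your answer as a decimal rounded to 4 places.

Let H be the event that the individual is infected. P(H) = 0.148, so P(¬H) = 0.852. With E the 'positive' result, P(E|H) = 0.883 and P(E|¬H) = 0.211.
P(E) = 0.883·0.148 + 0.211·0.852 = 0.13068 + 0.17977 = 0.31046.
By Bayes' theorem, P(H|E) = 0.13068 / 0.31046 = 0.4209. Hence P(¬H|E) = 1 − 0.4209 = 0.5791.

P(¬H | E) ≈ 0.5791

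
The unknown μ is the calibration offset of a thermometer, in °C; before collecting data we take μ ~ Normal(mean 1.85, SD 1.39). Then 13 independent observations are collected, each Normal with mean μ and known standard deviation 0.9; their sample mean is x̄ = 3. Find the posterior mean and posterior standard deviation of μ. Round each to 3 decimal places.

Prior precision 1/τ₀² = 1/1.39² = 0.517572; data precision n/σ² = 13/0.9² = 16.0494.
Posterior precision = 0.517572 + 16.0494 = 16.5670, giving posterior SD = 1/√16.5670 = 0.246.
Posterior mean = (0.517572·1.85 + 16.0494·3) / 16.5670 = 2.964.

Posterior mean ≈ 2.964; posterior SD ≈ 0.246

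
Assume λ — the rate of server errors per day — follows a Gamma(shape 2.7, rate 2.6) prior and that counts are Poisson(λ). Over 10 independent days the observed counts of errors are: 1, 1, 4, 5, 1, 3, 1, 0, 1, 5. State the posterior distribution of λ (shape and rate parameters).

Posterior: Gamma(shape=24.7, rate=12.6)

Total count ∑xᵢ = 22 over n = 10 days.
Gamma is conjugate to the Poisson likelihood: posterior is Gamma(shape = 2.7+22 = 24.7, rate = 2.6+10 = 12.6).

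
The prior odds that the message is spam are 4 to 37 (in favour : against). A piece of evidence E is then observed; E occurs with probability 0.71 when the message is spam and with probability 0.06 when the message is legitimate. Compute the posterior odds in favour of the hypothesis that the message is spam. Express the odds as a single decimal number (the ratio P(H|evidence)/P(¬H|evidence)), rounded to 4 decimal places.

Prior odds = 4/37 = 0.10811. In log-odds, ln(0.10811) = -2.2246.
Add log likelihood ratio: ln(11.833) = 2.4709.
Posterior log-odds = 0.24630, so posterior odds = exp(0.24630) = 1.2793.

Posterior odds ≈ 1.2793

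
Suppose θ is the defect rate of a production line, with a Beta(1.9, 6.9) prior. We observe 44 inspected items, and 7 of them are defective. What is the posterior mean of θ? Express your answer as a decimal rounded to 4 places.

Observing 7 successes and 37 failures updates Beta(1.9, 6.9) by adding the success and failure counts to the two shape parameters: α = 1.9+7 = 8.9, β = 6.9+37 = 43.9.
Posterior mean = α/(α+β) = 8.9/52.8 = 0.1686.

Posterior mean ≈ 0.1686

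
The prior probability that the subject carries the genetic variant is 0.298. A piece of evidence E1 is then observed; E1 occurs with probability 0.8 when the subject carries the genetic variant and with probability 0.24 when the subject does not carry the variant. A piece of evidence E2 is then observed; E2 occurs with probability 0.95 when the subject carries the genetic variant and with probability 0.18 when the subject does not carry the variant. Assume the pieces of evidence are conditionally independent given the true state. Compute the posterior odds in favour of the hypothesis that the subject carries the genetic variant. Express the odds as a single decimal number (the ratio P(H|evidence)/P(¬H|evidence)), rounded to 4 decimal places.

Posterior odds ≈ 7.4681

Prior odds = 0.298/(1−0.298) = 0.42450. In log-odds, ln(0.42450) = -0.85684.
Add log likelihood ratios: ln(3.3333) + ln(5.2778) = 2.8675.
Posterior log-odds = 2.0106, so posterior odds = exp(2.0106) = 7.4681.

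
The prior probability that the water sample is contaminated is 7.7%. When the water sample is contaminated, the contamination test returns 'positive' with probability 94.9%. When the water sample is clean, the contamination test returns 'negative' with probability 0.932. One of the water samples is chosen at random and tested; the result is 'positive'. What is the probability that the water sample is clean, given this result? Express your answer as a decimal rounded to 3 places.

Let H be the event that the water sample is contaminated. P(H) = 0.077, so P(¬H) = 0.923. With E the 'positive' result, P(E|H) = 0.949 and P(E|¬H) = 0.068.
P(E) = 0.949·0.077 + 0.068·0.923 = 0.073073 + 0.062764 = 0.13584.
By Bayes' theorem, P(H|E) = 0.073073 / 0.13584 = 0.538. Hence P(¬H|E) = 1 − 0.538 = 0.462.

P(¬H | E) ≈ 0.462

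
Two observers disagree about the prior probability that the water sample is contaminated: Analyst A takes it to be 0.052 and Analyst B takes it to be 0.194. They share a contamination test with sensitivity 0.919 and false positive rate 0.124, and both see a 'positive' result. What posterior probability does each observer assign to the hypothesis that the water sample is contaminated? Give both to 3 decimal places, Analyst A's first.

The likelihood ratio for a 'positive' result is 0.919/0.124 = 7.4113.
Analyst A: prior odds 0.052/0.948 = 0.054852; posterior odds 0.40653; posterior probability 0.289.
Analyst B: prior odds 0.194/0.806 = 0.24069; posterior odds 1.7839; posterior probability 0.641.

Analyst A: 0.289; Analyst B: 0.641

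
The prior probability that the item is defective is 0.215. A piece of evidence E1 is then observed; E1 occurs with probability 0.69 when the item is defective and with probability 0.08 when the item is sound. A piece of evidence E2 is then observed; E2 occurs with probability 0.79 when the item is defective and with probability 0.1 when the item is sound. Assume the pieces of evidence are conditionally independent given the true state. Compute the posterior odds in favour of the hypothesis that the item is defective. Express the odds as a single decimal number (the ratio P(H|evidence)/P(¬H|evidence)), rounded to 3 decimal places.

Prior odds = 0.215/(1−0.215) = 0.27389.
Likelihood ratio for E1 = 0.69/0.08 = 8.6250.
Likelihood ratio for E2 = 0.79/0.1 = 7.9000.
Posterior odds = prior odds × LR₁ × LR₂ = 18.662.

Posterior odds ≈ 18.662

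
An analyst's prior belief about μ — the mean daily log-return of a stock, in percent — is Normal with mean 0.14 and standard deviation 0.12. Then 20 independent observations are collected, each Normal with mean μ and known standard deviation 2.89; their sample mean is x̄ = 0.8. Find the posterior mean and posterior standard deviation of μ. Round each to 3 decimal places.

With known σ, the Normal prior is conjugate. Weight on the data is w = (n/σ²)/(n/σ² + 1/τ₀²) = 2.39461/(2.39461+69.4444) = 0.033333.
Posterior mean = w·x̄ + (1−w)·μ₀ = 0.033333·0.8 + 0.96667·0.14 = 0.162. Posterior variance = 1/(2.39461+69.4444) = 0.0139200, so SD = 0.118.

Posterior mean ≈ 0.162; posterior SD ≈ 0.118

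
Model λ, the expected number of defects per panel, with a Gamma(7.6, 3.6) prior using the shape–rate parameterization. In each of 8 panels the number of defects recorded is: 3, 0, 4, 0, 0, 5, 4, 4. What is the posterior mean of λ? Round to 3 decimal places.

The Poisson likelihood adds the total count to the shape and the number of exposure periods to the rate. Here ∑xᵢ = 20 and n = 8, so shape 7.6→27.6 and rate 3.6→11.6.
E[λ | data] = 27.6/11.6 = 2.379.

Posterior mean ≈ 2.379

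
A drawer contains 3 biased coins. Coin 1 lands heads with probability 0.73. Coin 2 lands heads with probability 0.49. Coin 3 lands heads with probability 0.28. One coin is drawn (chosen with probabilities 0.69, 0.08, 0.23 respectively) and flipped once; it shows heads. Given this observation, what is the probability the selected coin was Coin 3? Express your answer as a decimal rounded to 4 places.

Posterior probability ≈ 0.1060

P(heads|C1) = 0.73; P(heads|C2) = 0.49; P(heads|C3) = 0.28.
Prior × likelihood for each source: 0.69·0.73=0.5037, 0.08·0.49=0.03920, 0.23·0.28=0.06440. Summing gives P(heads) = 0.60730.
P(Coin 3 | heads) = 0.06440 / 0.60730 = 0.1060.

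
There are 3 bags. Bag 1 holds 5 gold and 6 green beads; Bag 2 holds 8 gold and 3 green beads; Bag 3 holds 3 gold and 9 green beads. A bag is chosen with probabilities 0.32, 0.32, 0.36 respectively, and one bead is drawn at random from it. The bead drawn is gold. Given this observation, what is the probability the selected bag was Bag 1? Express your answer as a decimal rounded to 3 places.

Tabulate prior·likelihood by source: [1] prior 0.32, lik 0.4545, product 0.1455; [2] prior 0.32, lik 0.7273, product 0.2327; [3] prior 0.36, lik 0.25, product 0.09000.
Normalizing constant = 0.46818; the posterior for Bag 1 is its product over the sum, 0.1455/0.46818 = 0.311.

Posterior probability ≈ 0.311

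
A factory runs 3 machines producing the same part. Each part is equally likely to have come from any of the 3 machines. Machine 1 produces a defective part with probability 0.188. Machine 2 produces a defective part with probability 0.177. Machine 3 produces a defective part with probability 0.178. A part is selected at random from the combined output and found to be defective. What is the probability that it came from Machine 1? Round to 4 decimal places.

P(defective|M1) = 0.188; P(defective|M2) = 0.177; P(defective|M3) = 0.178.
Prior × likelihood for each source: 0.333333·0.188=0.06267, 0.333333·0.177=0.05900, 0.333333·0.178=0.05933. Summing gives P(defective) = 0.18100.
P(Machine 1 | defective) = 0.06267 / 0.18100 = 0.3462.

Posterior probability ≈ 0.3462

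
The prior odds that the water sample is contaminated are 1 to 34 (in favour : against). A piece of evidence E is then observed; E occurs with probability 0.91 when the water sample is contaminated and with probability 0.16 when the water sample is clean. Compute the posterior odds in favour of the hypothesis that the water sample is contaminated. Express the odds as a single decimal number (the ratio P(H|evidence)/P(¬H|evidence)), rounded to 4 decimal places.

Prior odds = 1/34 = 0.029412. In log-odds, ln(0.029412) = -3.5264.
Add log likelihood ratio: ln(5.6875) = 1.7383.
Posterior log-odds = -1.7881, so posterior odds = exp(-1.7881) = 0.16728.

Posterior odds ≈ 0.1673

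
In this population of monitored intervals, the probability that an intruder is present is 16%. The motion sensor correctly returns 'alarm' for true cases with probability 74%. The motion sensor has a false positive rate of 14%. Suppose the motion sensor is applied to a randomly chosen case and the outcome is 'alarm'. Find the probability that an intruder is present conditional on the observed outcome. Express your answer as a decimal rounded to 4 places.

P(H | E) ≈ 0.5017

Let H be the event that an intruder is present. P(H) = 0.16, so P(¬H) = 0.84. With E the 'alarm' result, P(E|H) = 0.74 and P(E|¬H) = 0.14.
P(E) = 0.74·0.16 + 0.14·0.84 = 0.11840 + 0.11760 = 0.23600.
By Bayes' theorem, P(H|E) = 0.11840 / 0.23600 = 0.5017.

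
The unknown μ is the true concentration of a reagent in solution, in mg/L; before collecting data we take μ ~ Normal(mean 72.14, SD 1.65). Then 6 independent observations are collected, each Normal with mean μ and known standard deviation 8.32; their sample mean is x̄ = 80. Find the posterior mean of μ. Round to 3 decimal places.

With known σ, the Normal prior is conjugate. Weight on the data is w = (n/σ²)/(n/σ² + 1/τ₀²) = 0.0866771/(0.0866771+0.367309) = 0.19092.
Posterior mean = w·x̄ + (1−w)·μ₀ = 0.19092·80 + 0.80908·72.14 = 73.641.

Posterior mean ≈ 73.641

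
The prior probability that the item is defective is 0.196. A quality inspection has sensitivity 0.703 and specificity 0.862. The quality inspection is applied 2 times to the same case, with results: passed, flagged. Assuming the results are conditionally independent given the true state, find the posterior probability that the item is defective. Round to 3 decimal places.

With H the event that the item is defective, the joint likelihood of the observed sequence is P(data|H) = 0.297·0.703 = 0.20879 and P(data|¬H) = 0.862·0.138 = 0.11896.
Bayes: P(H|data) = 0.196·0.20879 / (0.196·0.20879 + 0.804·0.11896) = 0.040923/0.13656 = 0.2997.

Posterior P(H) ≈ 0.300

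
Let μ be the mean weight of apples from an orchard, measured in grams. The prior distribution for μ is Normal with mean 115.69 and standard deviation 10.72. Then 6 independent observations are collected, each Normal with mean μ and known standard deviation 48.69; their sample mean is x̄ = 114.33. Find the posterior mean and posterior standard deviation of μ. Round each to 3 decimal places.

Prior precision 1/τ₀² = 1/10.72² = 0.00870183; data precision n/σ² = 6/48.69² = 0.00253088.
Posterior precision = 0.00870183 + 0.00253088 = 0.0112327, giving posterior SD = 1/√0.0112327 = 9.435.
Posterior mean = (0.00870183·115.69 + 0.00253088·114.33) / 0.0112327 = 115.384.

Posterior mean ≈ 115.384; posterior SD ≈ 9.435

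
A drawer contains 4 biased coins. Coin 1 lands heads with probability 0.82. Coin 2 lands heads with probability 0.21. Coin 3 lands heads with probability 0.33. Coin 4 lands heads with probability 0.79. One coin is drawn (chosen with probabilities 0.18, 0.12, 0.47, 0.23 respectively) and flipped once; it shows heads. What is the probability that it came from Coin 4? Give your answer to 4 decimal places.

P(heads|C1) = 0.82; P(heads|C2) = 0.21; P(heads|C3) = 0.33; P(heads|C4) = 0.79.
Prior × likelihood for each source: 0.18·0.82=0.1476, 0.12·0.21=0.02520, 0.47·0.33=0.1551, 0.23·0.79=0.1817. Summing gives P(heads) = 0.50960.
P(Coin 4 | heads) = 0.1817 / 0.50960 = 0.3566.

Posterior probability ≈ 0.3566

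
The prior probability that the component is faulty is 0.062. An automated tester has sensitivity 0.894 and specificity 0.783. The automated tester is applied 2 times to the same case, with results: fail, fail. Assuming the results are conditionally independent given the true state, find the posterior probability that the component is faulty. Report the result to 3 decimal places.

Let H be the event that the component is faulty; start with P(H) = 0.062. P('fail'|H) = 0.894, P('fail'|¬H) = 0.217.
Update on result 1 ('fail'): P(H) ← 0.894·0.0620 / (0.894·0.0620 + 0.217·0.9380) = 0.055428/0.25897 = 0.2140.
Update on result 2 ('fail'): P(H) ← 0.894·0.2140 / (0.894·0.2140 + 0.217·0.7860) = 0.19134/0.36190 = 0.5287.

Posterior P(H) ≈ 0.529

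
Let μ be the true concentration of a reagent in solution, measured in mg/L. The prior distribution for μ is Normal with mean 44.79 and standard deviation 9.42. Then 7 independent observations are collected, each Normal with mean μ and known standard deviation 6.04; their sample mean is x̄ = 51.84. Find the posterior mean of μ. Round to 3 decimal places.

Posterior mean ≈ 51.449

Prior precision 1/τ₀² = 1/9.42² = 0.0112693; data precision n/σ² = 7/6.04² = 0.191878.
Posterior precision = 0.0112693 + 0.191878 = 0.203147.
Posterior mean = (0.0112693·44.79 + 0.191878·51.84) / 0.203147 = 51.449.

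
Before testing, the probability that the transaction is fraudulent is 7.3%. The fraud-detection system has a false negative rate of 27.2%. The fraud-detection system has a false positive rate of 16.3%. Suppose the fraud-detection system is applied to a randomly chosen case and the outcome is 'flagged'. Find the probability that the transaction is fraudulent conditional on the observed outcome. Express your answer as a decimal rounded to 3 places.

Write H for 'the transaction is fraudulent'. Prior odds H:¬H = 0.073/0.927 = 0.078749. For the 'flagged' outcome, the likelihood ratio is 0.728/0.163 = 4.4663.
Posterior odds = 0.078749 × 4.4663 = 0.35171, so P(H|E) = 0.35171/(1+0.35171) = 0.260.

P(H | E) ≈ 0.260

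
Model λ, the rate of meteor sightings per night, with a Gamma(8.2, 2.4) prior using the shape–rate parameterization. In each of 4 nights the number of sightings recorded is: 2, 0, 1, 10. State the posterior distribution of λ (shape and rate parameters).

Posterior: Gamma(shape=21.2, rate=6.4)

Total count ∑xᵢ = 13 over n = 4 nights.
Gamma is conjugate to the Poisson likelihood: posterior is Gamma(shape = 8.2+13 = 21.2, rate = 2.4+4 = 6.4).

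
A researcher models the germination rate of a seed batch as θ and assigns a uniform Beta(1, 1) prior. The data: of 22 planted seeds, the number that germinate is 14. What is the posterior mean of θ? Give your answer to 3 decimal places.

Posterior mean ≈ 0.625

The binomial likelihood is conjugate to the Beta prior: with 14 successes and 8 failures, the posterior is Beta(1+14, 1+8) = Beta(15, 9).
E[θ | data] = 15/(15+9) = 0.625.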